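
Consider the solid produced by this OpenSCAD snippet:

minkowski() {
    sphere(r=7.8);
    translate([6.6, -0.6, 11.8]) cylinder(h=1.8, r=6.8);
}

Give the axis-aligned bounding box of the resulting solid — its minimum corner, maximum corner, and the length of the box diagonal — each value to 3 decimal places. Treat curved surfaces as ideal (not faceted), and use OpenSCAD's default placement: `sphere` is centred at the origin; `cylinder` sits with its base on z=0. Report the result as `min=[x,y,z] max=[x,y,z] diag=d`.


min=[-8.000,-15.200,4.000] max=[21.200,14.000,21.400] diag=44.811

A = translate([6.6, -0.6, 11.8]) cylinder(h=1.8, r=6.8) → bbox [-0.2,-7.4,11.8] .. [13.4,6.2,13.6]
B = sphere(r=7.8) → bbox [-7.8,-7.8,-7.8] .. [7.8,7.8,7.8]
lo = A.lo+B.lo = [-0.2-7.8, -7.4-7.8, 11.8-7.8] = [-8.000,-15.200,4.000]
hi = A.hi+B.hi = [13.4+7.8, 6.2+7.8, 13.6+7.8] = [21.200,14.000,21.400]
diag = √(29.2²+29.2²+17.4²) = √2008.04 = 44.811


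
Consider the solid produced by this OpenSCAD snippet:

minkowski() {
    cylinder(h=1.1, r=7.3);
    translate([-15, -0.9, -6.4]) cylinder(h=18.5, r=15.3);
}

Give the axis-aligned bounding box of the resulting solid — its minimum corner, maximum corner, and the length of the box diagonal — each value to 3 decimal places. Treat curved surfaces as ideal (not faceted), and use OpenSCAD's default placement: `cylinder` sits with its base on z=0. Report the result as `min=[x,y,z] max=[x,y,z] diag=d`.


A = translate([-15, -0.9, -6.4]) cylinder(h=18.5, r=15.3) → bbox [-30.3,-16.2,-6.4] .. [0.3,14.4,12.1]
B = cylinder(h=1.1, r=7.3) → bbox [-7.3,-7.3,0] .. [7.3,7.3,1.1]
lo = A.lo+B.lo = [-30.3-7.3, -16.2-7.3, -6.4+0] = [-37.600,-23.500,-6.400]
hi = A.hi+B.hi = [0.3+7.3, 14.4+7.3, 12.1+1.1] = [7.600,21.700,13.200]
diag = √(45.2²+45.2²+19.6²) = √4470.24 = 66.860

min=[-37.600,-23.500,-6.400] max=[7.600,21.700,13.200] diag=66.860


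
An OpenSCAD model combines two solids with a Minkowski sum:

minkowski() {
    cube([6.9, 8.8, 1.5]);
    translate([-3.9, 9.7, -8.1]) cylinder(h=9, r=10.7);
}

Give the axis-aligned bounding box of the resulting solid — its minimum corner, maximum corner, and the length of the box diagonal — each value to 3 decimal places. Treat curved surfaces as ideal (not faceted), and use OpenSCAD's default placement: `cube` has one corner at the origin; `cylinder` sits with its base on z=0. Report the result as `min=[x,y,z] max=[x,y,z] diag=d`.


A = translate([-3.9, 9.7, -8.1]) cylinder(h=9, r=10.7) → bbox [-14.6,-1,-8.1] .. [6.8,20.4,0.9]
B = cube([6.9, 8.8, 1.5]) → bbox [0,0,0] .. [6.9,8.8,1.5]
lo = A.lo+B.lo = [-14.6+0, -1+0, -8.1+0] = [-14.600,-1.000,-8.100]
hi = A.hi+B.hi = [6.8+6.9, 20.4+8.8, 0.9+1.5] = [13.700,29.200,2.400]
diag = √(28.3²+30.2²+10.5²) = √1823.18 = 42.699

min=[-14.600,-1.000,-8.100] max=[13.700,29.200,2.400] diag=42.699


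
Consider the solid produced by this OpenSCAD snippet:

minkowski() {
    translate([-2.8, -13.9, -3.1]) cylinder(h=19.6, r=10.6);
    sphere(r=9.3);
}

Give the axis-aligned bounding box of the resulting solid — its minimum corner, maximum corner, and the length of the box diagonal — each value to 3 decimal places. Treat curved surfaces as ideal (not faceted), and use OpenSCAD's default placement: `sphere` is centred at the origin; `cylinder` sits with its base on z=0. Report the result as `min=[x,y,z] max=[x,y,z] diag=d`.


min=[-22.700,-33.800,-12.400] max=[17.100,6.000,25.800] diag=68.024

A = translate([-2.8, -13.9, -3.1]) cylinder(h=19.6, r=10.6) → bbox [-13.4,-24.5,-3.1] .. [7.8,-3.3,16.5]
B = sphere(r=9.3) → bbox [-9.3,-9.3,-9.3] .. [9.3,9.3,9.3]
lo = A.lo+B.lo = [-13.4-9.3, -24.5-9.3, -3.1-9.3] = [-22.700,-33.800,-12.400]
hi = A.hi+B.hi = [7.8+9.3, -3.3+9.3, 16.5+9.3] = [17.100,6.000,25.800]
diag = √(39.8²+39.8²+38.2²) = √4627.32 = 68.024


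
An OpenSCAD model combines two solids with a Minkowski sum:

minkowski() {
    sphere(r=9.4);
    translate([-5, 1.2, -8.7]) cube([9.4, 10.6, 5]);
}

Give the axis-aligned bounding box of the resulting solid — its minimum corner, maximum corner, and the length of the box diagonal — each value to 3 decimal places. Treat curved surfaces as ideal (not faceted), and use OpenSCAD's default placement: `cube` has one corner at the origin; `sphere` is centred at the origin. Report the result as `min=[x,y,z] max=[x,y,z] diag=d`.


A = translate([-5, 1.2, -8.7]) cube([9.4, 10.6, 5]) → bbox [-5,1.2,-8.7] .. [4.4,11.8,-3.7]
B = sphere(r=9.4) → bbox [-9.4,-9.4,-9.4] .. [9.4,9.4,9.4]
lo = A.lo+B.lo = [-5-9.4, 1.2-9.4, -8.7-9.4] = [-14.400,-8.200,-18.100]
hi = A.hi+B.hi = [4.4+9.4, 11.8+9.4, -3.7+9.4] = [13.800,21.200,5.700]
diag = √(28.2²+29.4²+23.8²) = √2226.04 = 47.181

min=[-14.400,-8.200,-18.100] max=[13.800,21.200,5.700] diag=47.181


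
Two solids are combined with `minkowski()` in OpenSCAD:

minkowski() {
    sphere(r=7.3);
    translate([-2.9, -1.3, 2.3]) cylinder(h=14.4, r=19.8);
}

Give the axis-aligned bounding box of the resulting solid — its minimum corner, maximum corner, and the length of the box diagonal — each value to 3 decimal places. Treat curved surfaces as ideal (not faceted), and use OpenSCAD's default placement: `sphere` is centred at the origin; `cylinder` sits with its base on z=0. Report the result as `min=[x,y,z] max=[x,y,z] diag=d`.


A = translate([-2.9, -1.3, 2.3]) cylinder(h=14.4, r=19.8) → bbox [-22.7,-21.1,2.3] .. [16.9,18.5,16.7]
B = sphere(r=7.3) → bbox [-7.3,-7.3,-7.3] .. [7.3,7.3,7.3]
lo = A.lo+B.lo = [-22.7-7.3, -21.1-7.3, 2.3-7.3] = [-30.000,-28.400,-5.000]
hi = A.hi+B.hi = [16.9+7.3, 18.5+7.3, 16.7+7.3] = [24.200,25.800,24.000]
diag = √(54.2²+54.2²+29²) = √6716.28 = 81.953

min=[-30.000,-28.400,-5.000] max=[24.200,25.800,24.000] diag=81.953


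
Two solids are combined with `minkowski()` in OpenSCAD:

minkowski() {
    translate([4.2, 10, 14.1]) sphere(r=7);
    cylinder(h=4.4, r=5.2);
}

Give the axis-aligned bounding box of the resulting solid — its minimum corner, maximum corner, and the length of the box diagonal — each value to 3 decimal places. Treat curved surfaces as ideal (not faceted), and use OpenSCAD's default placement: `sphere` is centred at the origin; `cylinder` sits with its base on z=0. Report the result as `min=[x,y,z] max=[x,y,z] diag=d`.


A = translate([4.2, 10, 14.1]) sphere(r=7) → bbox [-2.8,3,7.1] .. [11.2,17,21.1]
B = cylinder(h=4.4, r=5.2) → bbox [-5.2,-5.2,0] .. [5.2,5.2,4.4]
lo = A.lo+B.lo = [-2.8-5.2, 3-5.2, 7.1+0] = [-8.000,-2.200,7.100]
hi = A.hi+B.hi = [11.2+5.2, 17+5.2, 21.1+4.4] = [16.400,22.200,25.500]
diag = √(24.4²+24.4²+18.4²) = √1529.28 = 39.106

min=[-8.000,-2.200,7.100] max=[16.400,22.200,25.500] diag=39.106


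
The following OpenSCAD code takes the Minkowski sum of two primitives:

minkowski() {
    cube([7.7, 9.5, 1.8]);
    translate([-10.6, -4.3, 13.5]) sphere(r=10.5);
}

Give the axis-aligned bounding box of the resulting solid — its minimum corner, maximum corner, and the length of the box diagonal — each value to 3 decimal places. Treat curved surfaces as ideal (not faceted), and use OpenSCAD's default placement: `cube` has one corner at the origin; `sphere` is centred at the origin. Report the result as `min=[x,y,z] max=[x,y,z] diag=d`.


min=[-21.100,-14.800,3.000] max=[7.600,15.700,25.800] diag=47.684

A = translate([-10.6, -4.3, 13.5]) sphere(r=10.5) → bbox [-21.1,-14.8,3] .. [-0.1,6.2,24]
B = cube([7.7, 9.5, 1.8]) → bbox [0,0,0] .. [7.7,9.5,1.8]
lo = A.lo+B.lo = [-21.1+0, -14.8+0, 3+0] = [-21.100,-14.800,3.000]
hi = A.hi+B.hi = [-0.1+7.7, 6.2+9.5, 24+1.8] = [7.600,15.700,25.800]
diag = √(28.7²+30.5²+22.8²) = √2273.78 = 47.684


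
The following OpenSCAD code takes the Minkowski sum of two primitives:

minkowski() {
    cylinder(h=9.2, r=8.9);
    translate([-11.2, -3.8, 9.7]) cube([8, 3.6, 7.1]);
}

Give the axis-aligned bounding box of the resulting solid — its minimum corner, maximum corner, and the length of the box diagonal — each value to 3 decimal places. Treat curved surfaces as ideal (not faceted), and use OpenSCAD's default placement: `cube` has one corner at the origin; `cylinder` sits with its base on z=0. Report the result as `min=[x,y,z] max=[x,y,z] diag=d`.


min=[-20.100,-12.700,9.700] max=[5.700,8.700,26.000] diag=37.273

A = translate([-11.2, -3.8, 9.7]) cube([8, 3.6, 7.1]) → bbox [-11.2,-3.8,9.7] .. [-3.2,-0.2,16.8]
B = cylinder(h=9.2, r=8.9) → bbox [-8.9,-8.9,0] .. [8.9,8.9,9.2]
lo = A.lo+B.lo = [-11.2-8.9, -3.8-8.9, 9.7+0] = [-20.100,-12.700,9.700]
hi = A.hi+B.hi = [-3.2+8.9, -0.2+8.9, 16.8+9.2] = [5.700,8.700,26.000]
diag = √(25.8²+21.4²+16.3²) = √1389.29 = 37.273


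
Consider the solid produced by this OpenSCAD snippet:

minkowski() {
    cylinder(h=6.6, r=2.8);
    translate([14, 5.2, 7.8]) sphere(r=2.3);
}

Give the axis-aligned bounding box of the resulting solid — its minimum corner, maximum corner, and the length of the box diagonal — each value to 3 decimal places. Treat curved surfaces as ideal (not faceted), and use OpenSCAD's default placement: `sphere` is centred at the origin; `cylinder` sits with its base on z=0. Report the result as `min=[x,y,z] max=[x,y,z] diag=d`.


min=[8.900,0.100,5.500] max=[19.100,10.300,16.700] diag=18.263

A = translate([14, 5.2, 7.8]) sphere(r=2.3) → bbox [11.7,2.9,5.5] .. [16.3,7.5,10.1]
B = cylinder(h=6.6, r=2.8) → bbox [-2.8,-2.8,0] .. [2.8,2.8,6.6]
lo = A.lo+B.lo = [11.7-2.8, 2.9-2.8, 5.5+0] = [8.900,0.100,5.500]
hi = A.hi+B.hi = [16.3+2.8, 7.5+2.8, 10.1+6.6] = [19.100,10.300,16.700]
diag = √(10.2²+10.2²+11.2²) = √333.52 = 18.263


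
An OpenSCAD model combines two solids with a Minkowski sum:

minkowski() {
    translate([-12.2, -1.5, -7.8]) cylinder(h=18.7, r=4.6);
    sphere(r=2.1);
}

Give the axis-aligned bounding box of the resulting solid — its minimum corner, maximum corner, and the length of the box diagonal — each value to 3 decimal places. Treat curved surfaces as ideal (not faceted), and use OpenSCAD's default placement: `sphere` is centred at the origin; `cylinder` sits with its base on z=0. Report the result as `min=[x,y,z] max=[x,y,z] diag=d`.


A = translate([-12.2, -1.5, -7.8]) cylinder(h=18.7, r=4.6) → bbox [-16.8,-6.1,-7.8] .. [-7.6,3.1,10.9]
B = sphere(r=2.1) → bbox [-2.1,-2.1,-2.1] .. [2.1,2.1,2.1]
lo = A.lo+B.lo = [-16.8-2.1, -6.1-2.1, -7.8-2.1] = [-18.900,-8.200,-9.900]
hi = A.hi+B.hi = [-7.6+2.1, 3.1+2.1, 10.9+2.1] = [-5.500,5.200,13.000]
diag = √(13.4²+13.4²+22.9²) = √883.53 = 29.724

min=[-18.900,-8.200,-9.900] max=[-5.500,5.200,13.000] diag=29.724


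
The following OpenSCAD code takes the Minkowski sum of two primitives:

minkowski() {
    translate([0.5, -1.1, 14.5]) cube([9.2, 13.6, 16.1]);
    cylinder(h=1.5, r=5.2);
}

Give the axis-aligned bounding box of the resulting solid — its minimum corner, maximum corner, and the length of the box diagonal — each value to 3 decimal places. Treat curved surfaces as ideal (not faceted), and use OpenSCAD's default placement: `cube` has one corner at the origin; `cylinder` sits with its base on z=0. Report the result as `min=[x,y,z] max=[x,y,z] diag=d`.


min=[-4.700,-6.300,14.500] max=[14.900,17.700,32.100] diag=35.636

A = translate([0.5, -1.1, 14.5]) cube([9.2, 13.6, 16.1]) → bbox [0.5,-1.1,14.5] .. [9.7,12.5,30.6]
B = cylinder(h=1.5, r=5.2) → bbox [-5.2,-5.2,0] .. [5.2,5.2,1.5]
lo = A.lo+B.lo = [0.5-5.2, -1.1-5.2, 14.5+0] = [-4.700,-6.300,14.500]
hi = A.hi+B.hi = [9.7+5.2, 12.5+5.2, 30.6+1.5] = [14.900,17.700,32.100]
diag = √(19.6²+24²+17.6²) = √1269.92 = 35.636


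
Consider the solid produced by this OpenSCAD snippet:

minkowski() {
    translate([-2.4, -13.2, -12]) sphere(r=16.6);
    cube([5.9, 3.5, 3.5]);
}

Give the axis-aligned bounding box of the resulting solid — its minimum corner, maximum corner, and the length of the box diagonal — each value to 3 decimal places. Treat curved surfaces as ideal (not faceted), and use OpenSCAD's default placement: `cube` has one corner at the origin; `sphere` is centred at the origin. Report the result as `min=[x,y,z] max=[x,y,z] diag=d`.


min=[-19.000,-29.800,-28.600] max=[20.100,6.900,8.100] diag=64.981

A = translate([-2.4, -13.2, -12]) sphere(r=16.6) → bbox [-19,-29.8,-28.6] .. [14.2,3.4,4.6]
B = cube([5.9, 3.5, 3.5]) → bbox [0,0,0] .. [5.9,3.5,3.5]
lo = A.lo+B.lo = [-19+0, -29.8+0, -28.6+0] = [-19.000,-29.800,-28.600]
hi = A.hi+B.hi = [14.2+5.9, 3.4+3.5, 4.6+3.5] = [20.100,6.900,8.100]
diag = √(39.1²+36.7²+36.7²) = √4222.59 = 64.981


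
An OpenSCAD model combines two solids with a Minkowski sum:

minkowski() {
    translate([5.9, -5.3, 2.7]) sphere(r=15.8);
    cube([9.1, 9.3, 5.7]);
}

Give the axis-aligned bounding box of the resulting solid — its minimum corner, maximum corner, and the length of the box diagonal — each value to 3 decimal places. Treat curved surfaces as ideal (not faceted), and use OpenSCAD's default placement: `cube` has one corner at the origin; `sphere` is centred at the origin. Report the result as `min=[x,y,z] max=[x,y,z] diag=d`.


min=[-9.900,-21.100,-13.100] max=[30.800,19.800,24.200] diag=68.707

A = translate([5.9, -5.3, 2.7]) sphere(r=15.8) → bbox [-9.9,-21.1,-13.1] .. [21.7,10.5,18.5]
B = cube([9.1, 9.3, 5.7]) → bbox [0,0,0] .. [9.1,9.3,5.7]
lo = A.lo+B.lo = [-9.9+0, -21.1+0, -13.1+0] = [-9.900,-21.100,-13.100]
hi = A.hi+B.hi = [21.7+9.1, 10.5+9.3, 18.5+5.7] = [30.800,19.800,24.200]
diag = √(40.7²+40.9²+37.3²) = √4720.59 = 68.707


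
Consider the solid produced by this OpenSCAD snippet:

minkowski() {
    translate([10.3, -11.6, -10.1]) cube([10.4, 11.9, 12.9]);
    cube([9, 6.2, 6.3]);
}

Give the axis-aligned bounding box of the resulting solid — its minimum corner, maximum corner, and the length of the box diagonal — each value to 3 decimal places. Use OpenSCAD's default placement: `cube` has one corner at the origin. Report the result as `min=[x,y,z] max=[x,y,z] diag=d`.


A = translate([10.3, -11.6, -10.1]) cube([10.4, 11.9, 12.9]) → bbox [10.3,-11.6,-10.1] .. [20.7,0.3,2.8]
B = cube([9, 6.2, 6.3]) → bbox [0,0,0] .. [9,6.2,6.3]
lo = A.lo+B.lo = [10.3+0, -11.6+0, -10.1+0] = [10.300,-11.600,-10.100]
hi = A.hi+B.hi = [20.7+9, 0.3+6.2, 2.8+6.3] = [29.700,6.500,9.100]
diag = √(19.4²+18.1²+19.2²) = √1072.61 = 32.751

min=[10.300,-11.600,-10.100] max=[29.700,6.500,9.100] diag=32.751


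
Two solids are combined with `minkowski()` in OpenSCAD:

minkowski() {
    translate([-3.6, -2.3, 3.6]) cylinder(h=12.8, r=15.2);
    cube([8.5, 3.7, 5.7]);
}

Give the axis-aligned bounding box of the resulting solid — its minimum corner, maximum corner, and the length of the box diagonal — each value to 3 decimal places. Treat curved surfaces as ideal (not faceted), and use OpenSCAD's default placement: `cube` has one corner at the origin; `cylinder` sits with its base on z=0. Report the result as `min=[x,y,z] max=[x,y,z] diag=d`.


A = translate([-3.6, -2.3, 3.6]) cylinder(h=12.8, r=15.2) → bbox [-18.8,-17.5,3.6] .. [11.6,12.9,16.4]
B = cube([8.5, 3.7, 5.7]) → bbox [0,0,0] .. [8.5,3.7,5.7]
lo = A.lo+B.lo = [-18.8+0, -17.5+0, 3.6+0] = [-18.800,-17.500,3.600]
hi = A.hi+B.hi = [11.6+8.5, 12.9+3.7, 16.4+5.7] = [20.100,16.600,22.100]
diag = √(38.9²+34.1²+18.5²) = √3018.27 = 54.939

min=[-18.800,-17.500,3.600] max=[20.100,16.600,22.100] diag=54.939


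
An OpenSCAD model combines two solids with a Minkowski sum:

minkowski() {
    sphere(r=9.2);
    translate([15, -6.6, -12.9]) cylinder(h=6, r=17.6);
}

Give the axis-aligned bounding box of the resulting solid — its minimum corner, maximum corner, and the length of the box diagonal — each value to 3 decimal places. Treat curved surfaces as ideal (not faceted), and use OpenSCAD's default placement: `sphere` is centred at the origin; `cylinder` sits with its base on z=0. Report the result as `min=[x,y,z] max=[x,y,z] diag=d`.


A = translate([15, -6.6, -12.9]) cylinder(h=6, r=17.6) → bbox [-2.6,-24.2,-12.9] .. [32.6,11,-6.9]
B = sphere(r=9.2) → bbox [-9.2,-9.2,-9.2] .. [9.2,9.2,9.2]
lo = A.lo+B.lo = [-2.6-9.2, -24.2-9.2, -12.9-9.2] = [-11.800,-33.400,-22.100]
hi = A.hi+B.hi = [32.6+9.2, 11+9.2, -6.9+9.2] = [41.800,20.200,2.300]
diag = √(53.6²+53.6²+24.4²) = √6341.28 = 79.632

min=[-11.800,-33.400,-22.100] max=[41.800,20.200,2.300] diag=79.632


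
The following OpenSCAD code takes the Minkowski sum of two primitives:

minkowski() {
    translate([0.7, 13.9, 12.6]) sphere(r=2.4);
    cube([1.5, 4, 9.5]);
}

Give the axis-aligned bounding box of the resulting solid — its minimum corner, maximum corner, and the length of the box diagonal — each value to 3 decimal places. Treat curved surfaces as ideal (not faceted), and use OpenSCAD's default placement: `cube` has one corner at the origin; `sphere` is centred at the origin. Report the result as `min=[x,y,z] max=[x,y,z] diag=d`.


min=[-1.700,11.500,10.200] max=[4.600,20.300,24.500] diag=17.934

A = translate([0.7, 13.9, 12.6]) sphere(r=2.4) → bbox [-1.7,11.5,10.2] .. [3.1,16.3,15]
B = cube([1.5, 4, 9.5]) → bbox [0,0,0] .. [1.5,4,9.5]
lo = A.lo+B.lo = [-1.7+0, 11.5+0, 10.2+0] = [-1.700,11.500,10.200]
hi = A.hi+B.hi = [3.1+1.5, 16.3+4, 15+9.5] = [4.600,20.300,24.500]
diag = √(6.3²+8.8²+14.3²) = √321.62 = 17.934


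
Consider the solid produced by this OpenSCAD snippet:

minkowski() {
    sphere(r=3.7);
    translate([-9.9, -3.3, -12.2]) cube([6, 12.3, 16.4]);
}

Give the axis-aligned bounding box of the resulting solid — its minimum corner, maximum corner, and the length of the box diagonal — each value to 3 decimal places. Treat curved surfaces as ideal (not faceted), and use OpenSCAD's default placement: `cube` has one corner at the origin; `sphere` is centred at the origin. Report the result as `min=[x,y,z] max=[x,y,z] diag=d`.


A = translate([-9.9, -3.3, -12.2]) cube([6, 12.3, 16.4]) → bbox [-9.9,-3.3,-12.2] .. [-3.9,9,4.2]
B = sphere(r=3.7) → bbox [-3.7,-3.7,-3.7] .. [3.7,3.7,3.7]
lo = A.lo+B.lo = [-9.9-3.7, -3.3-3.7, -12.2-3.7] = [-13.600,-7.000,-15.900]
hi = A.hi+B.hi = [-3.9+3.7, 9+3.7, 4.2+3.7] = [-0.200,12.700,7.900]
diag = √(13.4²+19.7²+23.8²) = √1134.09 = 33.676

min=[-13.600,-7.000,-15.900] max=[-0.200,12.700,7.900] diag=33.676


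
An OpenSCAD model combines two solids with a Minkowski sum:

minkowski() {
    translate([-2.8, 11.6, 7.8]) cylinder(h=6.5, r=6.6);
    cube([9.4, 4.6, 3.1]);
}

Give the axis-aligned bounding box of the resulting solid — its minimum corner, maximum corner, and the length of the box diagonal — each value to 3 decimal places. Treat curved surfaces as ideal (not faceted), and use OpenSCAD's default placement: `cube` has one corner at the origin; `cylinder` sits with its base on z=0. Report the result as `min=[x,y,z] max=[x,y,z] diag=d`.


A = translate([-2.8, 11.6, 7.8]) cylinder(h=6.5, r=6.6) → bbox [-9.4,5,7.8] .. [3.8,18.2,14.3]
B = cube([9.4, 4.6, 3.1]) → bbox [0,0,0] .. [9.4,4.6,3.1]
lo = A.lo+B.lo = [-9.4+0, 5+0, 7.8+0] = [-9.400,5.000,7.800]
hi = A.hi+B.hi = [3.8+9.4, 18.2+4.6, 14.3+3.1] = [13.200,22.800,17.400]
diag = √(22.6²+17.8²+9.6²) = √919.76 = 30.328

min=[-9.400,5.000,7.800] max=[13.200,22.800,17.400] diag=30.328


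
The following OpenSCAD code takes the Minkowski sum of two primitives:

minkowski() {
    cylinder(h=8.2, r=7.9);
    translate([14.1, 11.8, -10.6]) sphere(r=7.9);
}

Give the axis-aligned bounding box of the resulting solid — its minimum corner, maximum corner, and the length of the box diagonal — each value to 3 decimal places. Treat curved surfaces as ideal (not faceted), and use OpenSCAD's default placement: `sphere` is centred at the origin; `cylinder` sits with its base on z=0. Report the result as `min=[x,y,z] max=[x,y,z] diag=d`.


A = translate([14.1, 11.8, -10.6]) sphere(r=7.9) → bbox [6.2,3.9,-18.5] .. [22,19.7,-2.7]
B = cylinder(h=8.2, r=7.9) → bbox [-7.9,-7.9,0] .. [7.9,7.9,8.2]
lo = A.lo+B.lo = [6.2-7.9, 3.9-7.9, -18.5+0] = [-1.700,-4.000,-18.500]
hi = A.hi+B.hi = [22+7.9, 19.7+7.9, -2.7+8.2] = [29.900,27.600,5.500]
diag = √(31.6²+31.6²+24²) = √2573.12 = 50.726

min=[-1.700,-4.000,-18.500] max=[29.900,27.600,5.500] diag=50.726


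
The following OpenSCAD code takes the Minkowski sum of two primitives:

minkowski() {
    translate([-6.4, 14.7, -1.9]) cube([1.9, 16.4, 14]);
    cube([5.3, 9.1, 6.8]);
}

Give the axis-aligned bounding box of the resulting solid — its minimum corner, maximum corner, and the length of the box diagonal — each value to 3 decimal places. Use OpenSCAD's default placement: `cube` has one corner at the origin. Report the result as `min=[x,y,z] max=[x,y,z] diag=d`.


A = translate([-6.4, 14.7, -1.9]) cube([1.9, 16.4, 14]) → bbox [-6.4,14.7,-1.9] .. [-4.5,31.1,12.1]
B = cube([5.3, 9.1, 6.8]) → bbox [0,0,0] .. [5.3,9.1,6.8]
lo = A.lo+B.lo = [-6.4+0, 14.7+0, -1.9+0] = [-6.400,14.700,-1.900]
hi = A.hi+B.hi = [-4.5+5.3, 31.1+9.1, 12.1+6.8] = [0.800,40.200,18.900]
diag = √(7.2²+25.5²+20.8²) = √1134.73 = 33.686

min=[-6.400,14.700,-1.900] max=[0.800,40.200,18.900] diag=33.686


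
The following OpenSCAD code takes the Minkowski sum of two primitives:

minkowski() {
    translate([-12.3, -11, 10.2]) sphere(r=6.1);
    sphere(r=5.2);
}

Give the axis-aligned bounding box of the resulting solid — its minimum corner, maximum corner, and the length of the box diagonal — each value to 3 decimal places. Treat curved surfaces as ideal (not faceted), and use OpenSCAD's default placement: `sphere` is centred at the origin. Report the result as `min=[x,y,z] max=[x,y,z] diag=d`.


min=[-23.600,-22.300,-1.100] max=[-1.000,0.300,21.500] diag=39.144

A = translate([-12.3, -11, 10.2]) sphere(r=6.1) → bbox [-18.4,-17.1,4.1] .. [-6.2,-4.9,16.3]
B = sphere(r=5.2) → bbox [-5.2,-5.2,-5.2] .. [5.2,5.2,5.2]
lo = A.lo+B.lo = [-18.4-5.2, -17.1-5.2, 4.1-5.2] = [-23.600,-22.300,-1.100]
hi = A.hi+B.hi = [-6.2+5.2, -4.9+5.2, 16.3+5.2] = [-1.000,0.300,21.500]
diag = √(22.6²+22.6²+22.6²) = √1532.28 = 39.144


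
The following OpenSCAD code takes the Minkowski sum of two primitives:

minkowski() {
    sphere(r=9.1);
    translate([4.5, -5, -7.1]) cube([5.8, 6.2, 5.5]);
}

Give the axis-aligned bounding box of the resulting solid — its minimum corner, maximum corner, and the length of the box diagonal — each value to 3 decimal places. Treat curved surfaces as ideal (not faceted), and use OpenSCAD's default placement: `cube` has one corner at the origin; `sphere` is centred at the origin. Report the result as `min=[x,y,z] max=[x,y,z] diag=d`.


min=[-4.600,-14.100,-16.200] max=[19.400,10.300,7.500] diag=41.630

A = translate([4.5, -5, -7.1]) cube([5.8, 6.2, 5.5]) → bbox [4.5,-5,-7.1] .. [10.3,1.2,-1.6]
B = sphere(r=9.1) → bbox [-9.1,-9.1,-9.1] .. [9.1,9.1,9.1]
lo = A.lo+B.lo = [4.5-9.1, -5-9.1, -7.1-9.1] = [-4.600,-14.100,-16.200]
hi = A.hi+B.hi = [10.3+9.1, 1.2+9.1, -1.6+9.1] = [19.400,10.300,7.500]
diag = √(24²+24.4²+23.7²) = √1733.05 = 41.630


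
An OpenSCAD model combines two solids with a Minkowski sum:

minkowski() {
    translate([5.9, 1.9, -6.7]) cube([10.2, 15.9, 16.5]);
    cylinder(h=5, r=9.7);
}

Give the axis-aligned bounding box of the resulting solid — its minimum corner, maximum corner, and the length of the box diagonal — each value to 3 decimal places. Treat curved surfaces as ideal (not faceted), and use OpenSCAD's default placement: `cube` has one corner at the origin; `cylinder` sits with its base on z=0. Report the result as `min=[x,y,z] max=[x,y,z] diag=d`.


A = translate([5.9, 1.9, -6.7]) cube([10.2, 15.9, 16.5]) → bbox [5.9,1.9,-6.7] .. [16.1,17.8,9.8]
B = cylinder(h=5, r=9.7) → bbox [-9.7,-9.7,0] .. [9.7,9.7,5]
lo = A.lo+B.lo = [5.9-9.7, 1.9-9.7, -6.7+0] = [-3.800,-7.800,-6.700]
hi = A.hi+B.hi = [16.1+9.7, 17.8+9.7, 9.8+5] = [25.800,27.500,14.800]
diag = √(29.6²+35.3²+21.5²) = √2584.5 = 50.838

min=[-3.800,-7.800,-6.700] max=[25.800,27.500,14.800] diag=50.838


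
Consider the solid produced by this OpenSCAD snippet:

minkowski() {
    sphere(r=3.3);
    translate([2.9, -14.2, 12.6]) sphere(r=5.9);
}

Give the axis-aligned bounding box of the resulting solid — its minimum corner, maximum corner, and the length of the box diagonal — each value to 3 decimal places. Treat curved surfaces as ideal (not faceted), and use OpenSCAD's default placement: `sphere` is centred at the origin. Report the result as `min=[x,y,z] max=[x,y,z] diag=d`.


A = translate([2.9, -14.2, 12.6]) sphere(r=5.9) → bbox [-3,-20.1,6.7] .. [8.8,-8.3,18.5]
B = sphere(r=3.3) → bbox [-3.3,-3.3,-3.3] .. [3.3,3.3,3.3]
lo = A.lo+B.lo = [-3-3.3, -20.1-3.3, 6.7-3.3] = [-6.300,-23.400,3.400]
hi = A.hi+B.hi = [8.8+3.3, -8.3+3.3, 18.5+3.3] = [12.100,-5.000,21.800]
diag = √(18.4²+18.4²+18.4²) = √1015.68 = 31.870

min=[-6.300,-23.400,3.400] max=[12.100,-5.000,21.800] diag=31.870


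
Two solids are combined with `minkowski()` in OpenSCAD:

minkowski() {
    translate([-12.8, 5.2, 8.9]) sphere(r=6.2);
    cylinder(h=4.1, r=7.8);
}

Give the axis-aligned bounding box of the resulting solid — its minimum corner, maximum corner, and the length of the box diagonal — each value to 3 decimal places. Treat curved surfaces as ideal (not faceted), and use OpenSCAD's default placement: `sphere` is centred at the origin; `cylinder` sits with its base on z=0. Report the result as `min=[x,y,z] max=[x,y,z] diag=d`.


min=[-26.800,-8.800,2.700] max=[1.200,19.200,19.200] diag=42.898

A = translate([-12.8, 5.2, 8.9]) sphere(r=6.2) → bbox [-19,-1,2.7] .. [-6.6,11.4,15.1]
B = cylinder(h=4.1, r=7.8) → bbox [-7.8,-7.8,0] .. [7.8,7.8,4.1]
lo = A.lo+B.lo = [-19-7.8, -1-7.8, 2.7+0] = [-26.800,-8.800,2.700]
hi = A.hi+B.hi = [-6.6+7.8, 11.4+7.8, 15.1+4.1] = [1.200,19.200,19.200]
diag = √(28²+28²+16.5²) = √1840.25 = 42.898


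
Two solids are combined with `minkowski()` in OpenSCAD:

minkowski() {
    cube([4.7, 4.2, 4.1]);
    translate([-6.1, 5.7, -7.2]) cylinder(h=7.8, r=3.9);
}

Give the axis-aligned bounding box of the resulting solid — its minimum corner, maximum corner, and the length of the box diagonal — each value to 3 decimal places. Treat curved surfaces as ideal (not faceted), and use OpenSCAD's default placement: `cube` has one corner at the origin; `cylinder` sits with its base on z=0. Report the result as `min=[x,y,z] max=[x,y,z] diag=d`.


A = translate([-6.1, 5.7, -7.2]) cylinder(h=7.8, r=3.9) → bbox [-10,1.8,-7.2] .. [-2.2,9.6,0.6]
B = cube([4.7, 4.2, 4.1]) → bbox [0,0,0] .. [4.7,4.2,4.1]
lo = A.lo+B.lo = [-10+0, 1.8+0, -7.2+0] = [-10.000,1.800,-7.200]
hi = A.hi+B.hi = [-2.2+4.7, 9.6+4.2, 0.6+4.1] = [2.500,13.800,4.700]
diag = √(12.5²+12²+11.9²) = √441.86 = 21.020

min=[-10.000,1.800,-7.200] max=[2.500,13.800,4.700] diag=21.020


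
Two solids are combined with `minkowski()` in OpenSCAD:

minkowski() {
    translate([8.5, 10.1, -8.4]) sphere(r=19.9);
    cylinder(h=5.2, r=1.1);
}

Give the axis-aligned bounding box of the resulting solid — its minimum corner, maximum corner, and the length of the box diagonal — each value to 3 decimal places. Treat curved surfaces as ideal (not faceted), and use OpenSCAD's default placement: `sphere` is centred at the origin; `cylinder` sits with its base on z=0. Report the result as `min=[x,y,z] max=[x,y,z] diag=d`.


min=[-12.500,-10.900,-28.300] max=[29.500,31.100,16.700] diag=74.518

A = translate([8.5, 10.1, -8.4]) sphere(r=19.9) → bbox [-11.4,-9.8,-28.3] .. [28.4,30,11.5]
B = cylinder(h=5.2, r=1.1) → bbox [-1.1,-1.1,0] .. [1.1,1.1,5.2]
lo = A.lo+B.lo = [-11.4-1.1, -9.8-1.1, -28.3+0] = [-12.500,-10.900,-28.300]
hi = A.hi+B.hi = [28.4+1.1, 30+1.1, 11.5+5.2] = [29.500,31.100,16.700]
diag = √(42²+42²+45²) = √5553 = 74.518


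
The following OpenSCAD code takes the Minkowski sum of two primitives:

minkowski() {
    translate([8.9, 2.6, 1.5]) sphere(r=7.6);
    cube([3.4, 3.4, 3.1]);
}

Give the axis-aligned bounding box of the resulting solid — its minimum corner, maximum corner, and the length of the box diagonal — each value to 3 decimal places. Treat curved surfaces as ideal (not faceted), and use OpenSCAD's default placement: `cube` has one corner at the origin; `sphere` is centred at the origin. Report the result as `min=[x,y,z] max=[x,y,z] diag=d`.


A = translate([8.9, 2.6, 1.5]) sphere(r=7.6) → bbox [1.3,-5,-6.1] .. [16.5,10.2,9.1]
B = cube([3.4, 3.4, 3.1]) → bbox [0,0,0] .. [3.4,3.4,3.1]
lo = A.lo+B.lo = [1.3+0, -5+0, -6.1+0] = [1.300,-5.000,-6.100]
hi = A.hi+B.hi = [16.5+3.4, 10.2+3.4, 9.1+3.1] = [19.900,13.600,12.200]
diag = √(18.6²+18.6²+18.3²) = √1026.81 = 32.044

min=[1.300,-5.000,-6.100] max=[19.900,13.600,12.200] diag=32.044


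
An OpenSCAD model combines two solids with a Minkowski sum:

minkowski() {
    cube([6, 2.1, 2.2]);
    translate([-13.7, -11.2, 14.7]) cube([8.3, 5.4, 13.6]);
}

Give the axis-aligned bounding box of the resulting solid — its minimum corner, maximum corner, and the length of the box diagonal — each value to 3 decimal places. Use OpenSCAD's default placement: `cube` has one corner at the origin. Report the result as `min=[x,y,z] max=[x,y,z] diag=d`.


min=[-13.700,-11.200,14.700] max=[0.600,-3.700,30.500] diag=22.592

A = translate([-13.7, -11.2, 14.7]) cube([8.3, 5.4, 13.6]) → bbox [-13.7,-11.2,14.7] .. [-5.4,-5.8,28.3]
B = cube([6, 2.1, 2.2]) → bbox [0,0,0] .. [6,2.1,2.2]
lo = A.lo+B.lo = [-13.7+0, -11.2+0, 14.7+0] = [-13.700,-11.200,14.700]
hi = A.hi+B.hi = [-5.4+6, -5.8+2.1, 28.3+2.2] = [0.600,-3.700,30.500]
diag = √(14.3²+7.5²+15.8²) = √510.38 = 22.592


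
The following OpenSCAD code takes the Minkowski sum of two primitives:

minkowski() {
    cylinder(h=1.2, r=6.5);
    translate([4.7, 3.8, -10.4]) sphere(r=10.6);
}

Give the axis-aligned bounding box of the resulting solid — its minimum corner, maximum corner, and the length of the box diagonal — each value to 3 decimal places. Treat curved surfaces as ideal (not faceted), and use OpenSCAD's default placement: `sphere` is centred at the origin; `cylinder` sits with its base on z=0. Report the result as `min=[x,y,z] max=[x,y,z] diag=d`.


A = translate([4.7, 3.8, -10.4]) sphere(r=10.6) → bbox [-5.9,-6.8,-21] .. [15.3,14.4,0.2]
B = cylinder(h=1.2, r=6.5) → bbox [-6.5,-6.5,0] .. [6.5,6.5,1.2]
lo = A.lo+B.lo = [-5.9-6.5, -6.8-6.5, -21+0] = [-12.400,-13.300,-21.000]
hi = A.hi+B.hi = [15.3+6.5, 14.4+6.5, 0.2+1.2] = [21.800,20.900,1.400]
diag = √(34.2²+34.2²+22.4²) = √2841.04 = 53.301

min=[-12.400,-13.300,-21.000] max=[21.800,20.900,1.400] diag=53.301


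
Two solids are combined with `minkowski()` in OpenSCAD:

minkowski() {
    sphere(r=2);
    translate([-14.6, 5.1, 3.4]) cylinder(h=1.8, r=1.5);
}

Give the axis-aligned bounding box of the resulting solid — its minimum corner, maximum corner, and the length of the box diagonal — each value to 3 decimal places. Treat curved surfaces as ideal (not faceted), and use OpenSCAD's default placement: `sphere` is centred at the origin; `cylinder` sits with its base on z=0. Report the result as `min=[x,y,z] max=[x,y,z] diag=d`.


min=[-18.100,1.600,1.400] max=[-11.100,8.600,7.200] diag=11.473

A = translate([-14.6, 5.1, 3.4]) cylinder(h=1.8, r=1.5) → bbox [-16.1,3.6,3.4] .. [-13.1,6.6,5.2]
B = sphere(r=2) → bbox [-2,-2,-2] .. [2,2,2]
lo = A.lo+B.lo = [-16.1-2, 3.6-2, 3.4-2] = [-18.100,1.600,1.400]
hi = A.hi+B.hi = [-13.1+2, 6.6+2, 5.2+2] = [-11.100,8.600,7.200]
diag = √(7²+7²+5.8²) = √131.64 = 11.473


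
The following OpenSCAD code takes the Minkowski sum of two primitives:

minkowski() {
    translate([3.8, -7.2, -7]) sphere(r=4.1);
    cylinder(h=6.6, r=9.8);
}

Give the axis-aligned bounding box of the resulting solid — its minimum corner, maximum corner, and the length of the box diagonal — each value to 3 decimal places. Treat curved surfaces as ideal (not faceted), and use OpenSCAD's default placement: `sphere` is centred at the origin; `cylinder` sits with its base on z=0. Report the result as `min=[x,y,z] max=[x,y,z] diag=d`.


A = translate([3.8, -7.2, -7]) sphere(r=4.1) → bbox [-0.3,-11.3,-11.1] .. [7.9,-3.1,-2.9]
B = cylinder(h=6.6, r=9.8) → bbox [-9.8,-9.8,0] .. [9.8,9.8,6.6]
lo = A.lo+B.lo = [-0.3-9.8, -11.3-9.8, -11.1+0] = [-10.100,-21.100,-11.100]
hi = A.hi+B.hi = [7.9+9.8, -3.1+9.8, -2.9+6.6] = [17.700,6.700,3.700]
diag = √(27.8²+27.8²+14.8²) = √1764.72 = 42.009

min=[-10.100,-21.100,-11.100] max=[17.700,6.700,3.700] diag=42.009


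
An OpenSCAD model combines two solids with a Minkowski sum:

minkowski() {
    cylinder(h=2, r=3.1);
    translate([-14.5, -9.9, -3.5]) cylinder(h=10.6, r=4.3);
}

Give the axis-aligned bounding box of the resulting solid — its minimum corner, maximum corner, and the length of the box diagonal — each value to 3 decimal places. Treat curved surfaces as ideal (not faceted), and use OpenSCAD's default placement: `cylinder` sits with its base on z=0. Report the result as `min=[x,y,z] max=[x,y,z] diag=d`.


A = translate([-14.5, -9.9, -3.5]) cylinder(h=10.6, r=4.3) → bbox [-18.8,-14.2,-3.5] .. [-10.2,-5.6,7.1]
B = cylinder(h=2, r=3.1) → bbox [-3.1,-3.1,0] .. [3.1,3.1,2]
lo = A.lo+B.lo = [-18.8-3.1, -14.2-3.1, -3.5+0] = [-21.900,-17.300,-3.500]
hi = A.hi+B.hi = [-10.2+3.1, -5.6+3.1, 7.1+2] = [-7.100,-2.500,9.100]
diag = √(14.8²+14.8²+12.6²) = √596.84 = 24.430

min=[-21.900,-17.300,-3.500] max=[-7.100,-2.500,9.100] diag=24.430


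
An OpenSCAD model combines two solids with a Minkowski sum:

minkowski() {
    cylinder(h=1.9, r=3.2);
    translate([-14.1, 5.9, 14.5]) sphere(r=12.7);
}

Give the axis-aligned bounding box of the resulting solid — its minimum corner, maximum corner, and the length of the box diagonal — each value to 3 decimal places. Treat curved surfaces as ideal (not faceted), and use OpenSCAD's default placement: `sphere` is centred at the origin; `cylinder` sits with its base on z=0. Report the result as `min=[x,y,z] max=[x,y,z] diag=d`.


A = translate([-14.1, 5.9, 14.5]) sphere(r=12.7) → bbox [-26.8,-6.8,1.8] .. [-1.4,18.6,27.2]
B = cylinder(h=1.9, r=3.2) → bbox [-3.2,-3.2,0] .. [3.2,3.2,1.9]
lo = A.lo+B.lo = [-26.8-3.2, -6.8-3.2, 1.8+0] = [-30.000,-10.000,1.800]
hi = A.hi+B.hi = [-1.4+3.2, 18.6+3.2, 27.2+1.9] = [1.800,21.800,29.100]
diag = √(31.8²+31.8²+27.3²) = √2767.77 = 52.610

min=[-30.000,-10.000,1.800] max=[1.800,21.800,29.100] diag=52.610


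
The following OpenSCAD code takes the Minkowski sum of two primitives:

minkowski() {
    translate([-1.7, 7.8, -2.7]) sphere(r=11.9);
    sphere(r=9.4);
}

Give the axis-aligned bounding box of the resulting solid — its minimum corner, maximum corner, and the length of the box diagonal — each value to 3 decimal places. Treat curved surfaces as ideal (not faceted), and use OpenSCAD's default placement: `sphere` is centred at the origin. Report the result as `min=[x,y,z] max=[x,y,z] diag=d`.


min=[-23.000,-13.500,-24.000] max=[19.600,29.100,18.600] diag=73.785

A = translate([-1.7, 7.8, -2.7]) sphere(r=11.9) → bbox [-13.6,-4.1,-14.6] .. [10.2,19.7,9.2]
B = sphere(r=9.4) → bbox [-9.4,-9.4,-9.4] .. [9.4,9.4,9.4]
lo = A.lo+B.lo = [-13.6-9.4, -4.1-9.4, -14.6-9.4] = [-23.000,-13.500,-24.000]
hi = A.hi+B.hi = [10.2+9.4, 19.7+9.4, 9.2+9.4] = [19.600,29.100,18.600]
diag = √(42.6²+42.6²+42.6²) = √5444.28 = 73.785


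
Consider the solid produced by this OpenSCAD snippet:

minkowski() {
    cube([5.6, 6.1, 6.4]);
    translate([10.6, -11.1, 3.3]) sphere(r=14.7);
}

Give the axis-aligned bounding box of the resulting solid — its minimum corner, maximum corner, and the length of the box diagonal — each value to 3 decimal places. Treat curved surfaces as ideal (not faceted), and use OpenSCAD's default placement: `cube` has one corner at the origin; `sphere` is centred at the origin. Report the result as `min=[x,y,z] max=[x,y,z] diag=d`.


A = translate([10.6, -11.1, 3.3]) sphere(r=14.7) → bbox [-4.1,-25.8,-11.4] .. [25.3,3.6,18]
B = cube([5.6, 6.1, 6.4]) → bbox [0,0,0] .. [5.6,6.1,6.4]
lo = A.lo+B.lo = [-4.1+0, -25.8+0, -11.4+0] = [-4.100,-25.800,-11.400]
hi = A.hi+B.hi = [25.3+5.6, 3.6+6.1, 18+6.4] = [30.900,9.700,24.400]
diag = √(35²+35.5²+35.8²) = √3766.89 = 61.375

min=[-4.100,-25.800,-11.400] max=[30.900,9.700,24.400] diag=61.375


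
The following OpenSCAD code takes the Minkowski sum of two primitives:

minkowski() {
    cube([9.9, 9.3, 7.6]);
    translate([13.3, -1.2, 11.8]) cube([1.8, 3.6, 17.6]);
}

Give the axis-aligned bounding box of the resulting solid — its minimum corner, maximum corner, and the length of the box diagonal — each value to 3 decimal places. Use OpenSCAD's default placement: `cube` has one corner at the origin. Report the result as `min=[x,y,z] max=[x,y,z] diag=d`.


A = translate([13.3, -1.2, 11.8]) cube([1.8, 3.6, 17.6]) → bbox [13.3,-1.2,11.8] .. [15.1,2.4,29.4]
B = cube([9.9, 9.3, 7.6]) → bbox [0,0,0] .. [9.9,9.3,7.6]
lo = A.lo+B.lo = [13.3+0, -1.2+0, 11.8+0] = [13.300,-1.200,11.800]
hi = A.hi+B.hi = [15.1+9.9, 2.4+9.3, 29.4+7.6] = [25.000,11.700,37.000]
diag = √(11.7²+12.9²+25.2²) = √938.34 = 30.632

min=[13.300,-1.200,11.800] max=[25.000,11.700,37.000] diag=30.632


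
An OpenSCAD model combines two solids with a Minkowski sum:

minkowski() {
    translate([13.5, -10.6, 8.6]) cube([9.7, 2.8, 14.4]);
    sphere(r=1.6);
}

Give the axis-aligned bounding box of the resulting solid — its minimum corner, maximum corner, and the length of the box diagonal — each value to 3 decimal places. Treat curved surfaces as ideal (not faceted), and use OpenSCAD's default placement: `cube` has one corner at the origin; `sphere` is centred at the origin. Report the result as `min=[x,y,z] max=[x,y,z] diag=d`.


min=[11.900,-12.200,7.000] max=[24.800,-6.200,24.600] diag=22.631

A = translate([13.5, -10.6, 8.6]) cube([9.7, 2.8, 14.4]) → bbox [13.5,-10.6,8.6] .. [23.2,-7.8,23]
B = sphere(r=1.6) → bbox [-1.6,-1.6,-1.6] .. [1.6,1.6,1.6]
lo = A.lo+B.lo = [13.5-1.6, -10.6-1.6, 8.6-1.6] = [11.900,-12.200,7.000]
hi = A.hi+B.hi = [23.2+1.6, -7.8+1.6, 23+1.6] = [24.800,-6.200,24.600]
diag = √(12.9²+6²+17.6²) = √512.17 = 22.631


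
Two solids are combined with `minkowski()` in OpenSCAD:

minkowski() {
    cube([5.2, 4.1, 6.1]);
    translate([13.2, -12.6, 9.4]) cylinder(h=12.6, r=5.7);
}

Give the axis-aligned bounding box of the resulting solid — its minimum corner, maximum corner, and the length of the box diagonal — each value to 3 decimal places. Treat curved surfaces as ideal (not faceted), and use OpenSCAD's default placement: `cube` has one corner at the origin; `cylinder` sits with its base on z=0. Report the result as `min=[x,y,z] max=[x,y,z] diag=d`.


min=[7.500,-18.300,9.400] max=[24.100,-2.800,28.100] diag=29.419

A = translate([13.2, -12.6, 9.4]) cylinder(h=12.6, r=5.7) → bbox [7.5,-18.3,9.4] .. [18.9,-6.9,22]
B = cube([5.2, 4.1, 6.1]) → bbox [0,0,0] .. [5.2,4.1,6.1]
lo = A.lo+B.lo = [7.5+0, -18.3+0, 9.4+0] = [7.500,-18.300,9.400]
hi = A.hi+B.hi = [18.9+5.2, -6.9+4.1, 22+6.1] = [24.100,-2.800,28.100]
diag = √(16.6²+15.5²+18.7²) = √865.5 = 29.419


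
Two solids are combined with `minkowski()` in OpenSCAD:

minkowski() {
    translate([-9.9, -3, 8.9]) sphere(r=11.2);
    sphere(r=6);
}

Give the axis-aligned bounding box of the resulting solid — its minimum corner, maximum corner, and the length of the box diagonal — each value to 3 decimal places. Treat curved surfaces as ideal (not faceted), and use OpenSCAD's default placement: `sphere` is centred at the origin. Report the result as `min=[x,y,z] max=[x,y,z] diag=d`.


min=[-27.100,-20.200,-8.300] max=[7.300,14.200,26.100] diag=59.583

A = translate([-9.9, -3, 8.9]) sphere(r=11.2) → bbox [-21.1,-14.2,-2.3] .. [1.3,8.2,20.1]
B = sphere(r=6) → bbox [-6,-6,-6] .. [6,6,6]
lo = A.lo+B.lo = [-21.1-6, -14.2-6, -2.3-6] = [-27.100,-20.200,-8.300]
hi = A.hi+B.hi = [1.3+6, 8.2+6, 20.1+6] = [7.300,14.200,26.100]
diag = √(34.4²+34.4²+34.4²) = √3550.08 = 59.583


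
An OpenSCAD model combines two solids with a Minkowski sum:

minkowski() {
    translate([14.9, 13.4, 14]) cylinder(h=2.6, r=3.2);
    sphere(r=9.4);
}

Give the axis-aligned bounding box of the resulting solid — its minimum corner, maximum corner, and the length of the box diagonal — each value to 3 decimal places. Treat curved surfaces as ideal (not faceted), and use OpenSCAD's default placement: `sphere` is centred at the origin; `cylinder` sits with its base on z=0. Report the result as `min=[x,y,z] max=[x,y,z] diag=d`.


A = translate([14.9, 13.4, 14]) cylinder(h=2.6, r=3.2) → bbox [11.7,10.2,14] .. [18.1,16.6,16.6]
B = sphere(r=9.4) → bbox [-9.4,-9.4,-9.4] .. [9.4,9.4,9.4]
lo = A.lo+B.lo = [11.7-9.4, 10.2-9.4, 14-9.4] = [2.300,0.800,4.600]
hi = A.hi+B.hi = [18.1+9.4, 16.6+9.4, 16.6+9.4] = [27.500,26.000,26.000]
diag = √(25.2²+25.2²+21.4²) = √1728.04 = 41.570

min=[2.300,0.800,4.600] max=[27.500,26.000,26.000] diag=41.570
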